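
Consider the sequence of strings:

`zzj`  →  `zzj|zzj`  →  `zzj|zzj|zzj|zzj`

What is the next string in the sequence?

Every step duplicates the string with '|' between the halves.
Doubling zzj|zzj|zzj|zzj with '|' between the halves:

zzj|zzj|zzj|zzj|zzj|zzj|zzj|zzj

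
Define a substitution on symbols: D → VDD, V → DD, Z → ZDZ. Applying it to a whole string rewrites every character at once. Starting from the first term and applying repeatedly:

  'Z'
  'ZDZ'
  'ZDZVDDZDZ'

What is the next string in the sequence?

ZDZVDDZDZDDVDDVDDZDZVDDZDZ

Rewriting each symbol of ZDZVDDZDZ: Z→ZDZ, D→VDD, Z→ZDZ, V→DD, D→VDD, D→VDD, Z→ZDZ, D→VDD, Z→ZDZ, which concatenates to ZDZ VDD ZDZ DD VDD VDD ZDZ VDD ZDZ.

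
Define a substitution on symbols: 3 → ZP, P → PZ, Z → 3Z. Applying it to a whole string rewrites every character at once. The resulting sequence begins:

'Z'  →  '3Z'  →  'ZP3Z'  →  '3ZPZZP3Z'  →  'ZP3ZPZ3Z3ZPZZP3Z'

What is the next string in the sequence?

Rewriting the 16 symbols of ZP3ZPZ3Z3ZPZZP3Z one by one yields 3Z PZ ZP 3Z PZ 3Z ZP 3Z ZP 3Z PZ 3Z 3Z PZ ZP 3Z; concatenated:

3ZPZZP3ZPZ3ZZP3ZZP3ZPZ3Z3ZPZZP3Z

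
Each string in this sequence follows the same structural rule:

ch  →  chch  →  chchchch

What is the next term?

Each string is two copies of the previous one concatenated.
Doubling chchchch:

chchchchchchchch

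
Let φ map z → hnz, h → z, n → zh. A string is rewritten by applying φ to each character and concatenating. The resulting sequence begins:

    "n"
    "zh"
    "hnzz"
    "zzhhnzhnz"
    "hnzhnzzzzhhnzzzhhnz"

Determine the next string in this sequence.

Rewriting the 19 symbols of hnzhnzzzzhhnzzzhhnz one by one yields z zh hnz z zh hnz hnz hnz hnz z z zh hnz hnz hnz z z zh hnz; concatenated:

zzhhnzzzhhnzhnzhnzhnzzzzhhnzhnzhnzzzzhhnz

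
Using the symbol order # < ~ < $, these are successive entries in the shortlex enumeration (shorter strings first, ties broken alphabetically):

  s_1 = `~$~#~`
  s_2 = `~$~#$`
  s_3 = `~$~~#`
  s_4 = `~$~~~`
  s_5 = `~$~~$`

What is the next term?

Find the rightmost character of ~$~~$ below $, bump it to the next letter, and reset everything to its right to #.

~$~$#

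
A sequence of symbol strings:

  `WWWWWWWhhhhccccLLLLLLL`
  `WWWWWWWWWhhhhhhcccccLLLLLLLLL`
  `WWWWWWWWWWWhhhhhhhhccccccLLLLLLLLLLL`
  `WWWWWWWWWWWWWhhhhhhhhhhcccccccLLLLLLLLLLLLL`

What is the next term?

WWWWWWWWWWWWWWWhhhhhhhhhhhhccccccccLLLLLLLLLLLLLLL

The n-th term is 2n+3 W's then 2n h's then n+2 c's then 2n+3 L's, where the shown terms are n = 2, 3, 4, 5.
For the next term, n = 6, so the run lengths are 15, 12, 8, 15.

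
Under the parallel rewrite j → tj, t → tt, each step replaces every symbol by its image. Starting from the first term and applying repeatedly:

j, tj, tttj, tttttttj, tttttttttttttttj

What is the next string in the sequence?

tttttttttttttttttttttttttttttttj

φ(tttttttttttttttj) expands symbol-by-symbol to tt tt tt tt tt tt tt tt tt tt tt tt tt tt tt tj; joining the 16 pieces gives the next term.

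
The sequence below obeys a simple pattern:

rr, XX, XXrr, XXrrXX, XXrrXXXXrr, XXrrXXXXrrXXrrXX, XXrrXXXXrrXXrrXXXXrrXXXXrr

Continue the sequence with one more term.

Each term (from the third on) is the previous term followed by the one before it: term 3 = XX·rr = XXrr.
The next term joins XXrrXXXXrrXXrrXXXXrrXXXXrr and XXrrXXXXrrXXrrXX.

XXrrXXXXrrXXrrXXXXrrXXXXrrXXrrXXXXrrXXrrXX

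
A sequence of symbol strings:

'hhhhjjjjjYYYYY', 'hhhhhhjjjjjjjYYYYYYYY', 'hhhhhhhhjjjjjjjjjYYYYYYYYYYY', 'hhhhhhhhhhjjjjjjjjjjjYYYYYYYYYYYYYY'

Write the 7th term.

Term n consists of 2n h's, followed by 2n+1 j's, followed by 3n-1 Y's, where the shown terms are n = 2, 3, 4, 5.
For term 7, n = 8, so the run lengths are 16, 17, 23.

hhhhhhhhhhhhhhhhjjjjjjjjjjjjjjjjjYYYYYYYYYYYYYYYYYYYYYYY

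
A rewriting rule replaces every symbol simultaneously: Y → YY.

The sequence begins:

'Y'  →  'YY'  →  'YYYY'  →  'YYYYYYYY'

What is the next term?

Rewriting each symbol of YYYYYYYY: Y→YY, Y→YY, Y→YY, Y→YY, Y→YY, Y→YY, Y→YY, Y→YY, which concatenates to YY YY YY YY YY YY YY YY.

YYYYYYYYYYYYYYYY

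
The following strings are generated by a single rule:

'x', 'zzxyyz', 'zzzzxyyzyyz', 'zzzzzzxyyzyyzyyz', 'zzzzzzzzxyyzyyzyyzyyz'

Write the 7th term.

zzzzzzzzzzzzxyyzyyzyyzyyzyyzyyz

Each term wraps the previous one in zz on the left and yyz on the right.
From zzzzzzzzxyyzyyzyyzyyz, 2 further steps: zzzzzzzzxyyzyyzyyzyyz → zzzzzzzzzzxyyzyyzyyzyyzyyz → (answer).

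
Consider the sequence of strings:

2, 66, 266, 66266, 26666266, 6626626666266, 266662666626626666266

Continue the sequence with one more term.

6626626666266266662666626626666266

From term 3 onward, concatenate the second-to-last term with the last: 2·66 = 266, 66·266 = 66266, …
The next term joins 6626626666266 and 266662666626626666266.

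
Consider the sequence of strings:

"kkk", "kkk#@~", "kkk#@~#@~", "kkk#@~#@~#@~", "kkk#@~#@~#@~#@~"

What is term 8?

Every step adds #@~ to the end: s(k+1) = s(k)·#@~.
From kkk#@~#@~#@~#@~, 3 further steps: kkk#@~#@~#@~#@~ → kkk#@~#@~#@~#@~#@~ → kkk#@~#@~#@~#@~#@~#@~ → (answer).

kkk#@~#@~#@~#@~#@~#@~#@~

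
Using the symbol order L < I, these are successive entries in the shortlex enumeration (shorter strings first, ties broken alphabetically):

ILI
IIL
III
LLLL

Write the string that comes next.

LLLI

The successor of LLLL increments the rightmost position that isn't already I and resets every position after it to L.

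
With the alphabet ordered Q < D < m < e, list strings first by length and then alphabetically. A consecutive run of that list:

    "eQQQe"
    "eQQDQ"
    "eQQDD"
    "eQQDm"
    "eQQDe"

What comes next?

eQQmQ

The successor of eQQDe increments the rightmost position that isn't already e and resets every position after it to Q.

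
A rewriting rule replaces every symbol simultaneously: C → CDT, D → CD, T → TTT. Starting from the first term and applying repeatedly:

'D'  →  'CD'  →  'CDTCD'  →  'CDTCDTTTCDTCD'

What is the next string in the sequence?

Rewriting the 13 symbols of CDTCDTTTCDTCD one by one yields CDT CD TTT CDT CD TTT TTT TTT CDT CD TTT CDT CD; concatenated:

CDTCDTTTCDTCDTTTTTTTTTCDTCDTTTCDTCD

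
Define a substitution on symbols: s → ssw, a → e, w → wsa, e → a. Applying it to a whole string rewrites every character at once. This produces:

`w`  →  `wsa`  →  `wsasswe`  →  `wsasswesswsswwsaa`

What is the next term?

wsasswesswsswwsaasswsswwsasswsswwsawsasswee

Applying the rule to each of the 17 symbols of wsasswesswsswwsaa gives the pieces wsa ssw e ssw ssw wsa a ssw ssw wsa ssw ssw wsa wsa ssw e e, which concatenate to the answer.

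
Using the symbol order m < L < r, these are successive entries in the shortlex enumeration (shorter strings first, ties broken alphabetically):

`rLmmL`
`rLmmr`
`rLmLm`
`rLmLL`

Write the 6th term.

Stepping forward 2 times from rLmLL: rLmLL → rLmLr, then the target.

rLmrm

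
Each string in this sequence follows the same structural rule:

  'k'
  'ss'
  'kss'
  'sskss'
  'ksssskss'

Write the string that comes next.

From term 3 onward, concatenate the second-to-last term with the last: k·ss = kss, ss·kss = sskss, …
So term 6 is sskss·ksssskss.

sskssksssskss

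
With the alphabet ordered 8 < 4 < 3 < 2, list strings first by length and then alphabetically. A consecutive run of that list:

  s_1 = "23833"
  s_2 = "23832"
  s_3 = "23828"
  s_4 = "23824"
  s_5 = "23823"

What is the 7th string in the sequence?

23488

Advancing 2 positions from 23823 through 23823 → 23822 reaches term 7.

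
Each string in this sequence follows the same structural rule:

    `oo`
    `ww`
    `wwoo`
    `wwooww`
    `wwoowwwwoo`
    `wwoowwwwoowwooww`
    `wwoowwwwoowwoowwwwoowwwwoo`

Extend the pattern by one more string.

From term 3 onward, concatenate the last term with the second-to-last: ww·oo = wwoo, wwoo·ww = wwooww, …
Continuing: wwoowwwwoowwoowwwwoowwwwoo · wwoowwwwoowwooww gives term 8.

wwoowwwwoowwoowwwwoowwwwoowwoowwwwoowwooww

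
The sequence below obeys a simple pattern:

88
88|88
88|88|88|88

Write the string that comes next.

Each string is two copies of the previous one joined by '|'.
Doubling 88|88|88|88 with '|' between the halves:

88|88|88|88|88|88|88|88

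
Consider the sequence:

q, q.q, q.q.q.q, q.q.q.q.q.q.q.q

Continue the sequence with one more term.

Each string is two copies of the previous one joined by '.'.
Doubling q.q.q.q.q.q.q.q with '.' between the halves:

q.q.q.q.q.q.q.q.q.q.q.q.q.q.q.q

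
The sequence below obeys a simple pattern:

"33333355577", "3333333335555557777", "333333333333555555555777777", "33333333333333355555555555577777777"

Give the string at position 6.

333333333333333333333555555555555555555777777777777

The n-th term is 3n+3 3's then 3n 5's then 2n 7's (n = 1, 2, …).
At n = 6 the blocks have lengths 21, 18, 12.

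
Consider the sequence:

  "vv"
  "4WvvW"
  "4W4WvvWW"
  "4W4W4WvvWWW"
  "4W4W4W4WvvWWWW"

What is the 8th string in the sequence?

4W4W4W4W4W4W4WvvWWWWWWW

Every step adds 4W to the front and W to the end of the previous string.
From 4W4W4W4WvvWWWW, 3 further steps: 4W4W4W4WvvWWWW → 4W4W4W4W4WvvWWWWW → 4W4W4W4W4W4WvvWWWWWW → (answer).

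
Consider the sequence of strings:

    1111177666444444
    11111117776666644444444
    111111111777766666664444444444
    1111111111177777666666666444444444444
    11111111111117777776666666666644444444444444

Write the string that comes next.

Each string has the form 1^{2n+1} 7^{n} 6^{2n-1} 4^{2n+2}, where the shown terms are n = 2, 3, 4, 5, 6.
For the next term, n = 7, so the run lengths are 15, 7, 13, 16.

111111111111111777777766666666666664444444444444444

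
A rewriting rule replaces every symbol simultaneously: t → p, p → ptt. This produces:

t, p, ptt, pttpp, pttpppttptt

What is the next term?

pttpppttpttpttpppttpp

Rewriting each symbol of pttpppttptt: p→ptt, t→p, t→p, p→ptt, p→ptt, p→ptt, t→p, t→p, p→ptt, t→p, t→p, which concatenates to ptt p p ptt ptt ptt p p ptt p p.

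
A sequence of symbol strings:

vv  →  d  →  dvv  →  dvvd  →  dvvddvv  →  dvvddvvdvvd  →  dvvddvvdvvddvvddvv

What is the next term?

Each term (from the third on) is the previous term followed by the one before it: term 3 = d·vv = dvv.
The next term joins dvvddvvdvvddvvddvv and dvvddvvdvvd.

dvvddvvdvvddvvddvvdvvddvvdvvd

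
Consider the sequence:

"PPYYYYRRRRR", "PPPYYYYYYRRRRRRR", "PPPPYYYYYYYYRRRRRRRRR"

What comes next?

PPPPPYYYYYYYYYYRRRRRRRRRRR

The n-th term is n P's then 2n Y's then 2n+1 R's, where the shown terms are n = 2, 3, 4.
For the next term, n = 5, so the run lengths are 5, 10, 11.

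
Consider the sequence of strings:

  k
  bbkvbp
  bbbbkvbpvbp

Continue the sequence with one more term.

s(k+1) = bb·s(k)·vbp, so each term gains bb as a prefix and vbp as a suffix.
One more step from bbbbkvbpvbp gives the answer.

bbbbbbkvbpvbpvbp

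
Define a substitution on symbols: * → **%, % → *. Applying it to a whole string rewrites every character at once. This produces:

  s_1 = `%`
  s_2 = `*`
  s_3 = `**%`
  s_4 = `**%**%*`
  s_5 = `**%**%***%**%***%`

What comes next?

**%**%***%**%***%**%**%***%**%***%**%**%*

φ(**%**%***%**%***%) expands symbol-by-symbol to **% **% * **% **% * **% **% **% * **% **% * **% **% **% *; joining the 17 pieces gives the next term.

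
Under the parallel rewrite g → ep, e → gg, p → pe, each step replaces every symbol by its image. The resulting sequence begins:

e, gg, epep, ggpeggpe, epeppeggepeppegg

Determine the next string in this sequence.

ggpeggpepeggepepggpeggpepeggepep

Applying the rule to each of the 16 symbols of epeppeggepeppegg gives the pieces gg pe gg pe pe gg ep ep gg pe gg pe pe gg ep ep, which concatenate to the answer.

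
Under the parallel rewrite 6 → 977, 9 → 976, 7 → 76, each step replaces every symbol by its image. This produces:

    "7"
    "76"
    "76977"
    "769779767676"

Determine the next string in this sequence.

769779767676976769777697776977

Apply φ to 769779767676 symbol by symbol: 7→76, 6→977, 9→976, 7→76, 7→76, 9→976, 7→76, 6→977, 7→76, 6→977, 7→76, 6→977; joined: 76 977 976 76 76 976 76 977 76 977 76 977.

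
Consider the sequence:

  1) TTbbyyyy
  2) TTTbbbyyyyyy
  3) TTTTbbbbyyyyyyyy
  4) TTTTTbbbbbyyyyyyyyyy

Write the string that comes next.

Reading off run lengths: T runs 2, 3, 4, 5; b runs 2, 3, 4, 5; y runs 4, 6, 8, 10 — each is linear in n, where the shown terms are n = 2, 3, 4, 5.
Setting n = 6 gives 6, 6, 12 characters in each block.

TTTTTTbbbbbbyyyyyyyyyyyy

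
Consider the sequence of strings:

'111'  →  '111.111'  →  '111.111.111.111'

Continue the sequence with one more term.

111.111.111.111.111.111.111.111

s(k+1) = s(k)·.·s(k) — each term doubles the last with '.' between the halves.
So the next term is two copies of 111.111.111.111 with '.' between the halves.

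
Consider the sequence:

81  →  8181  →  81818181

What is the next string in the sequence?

8181818181818181

s(k+1) = s(k)·s(k) — each term doubles the last.
So the next term is two copies of 81818181.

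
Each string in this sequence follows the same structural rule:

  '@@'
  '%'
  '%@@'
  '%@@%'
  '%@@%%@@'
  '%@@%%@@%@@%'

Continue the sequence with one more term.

Each term (from the third on) is the previous term followed by the one before it: term 3 = %·@@ = %@@.
The next term joins %@@%%@@%@@% and %@@%%@@.

%@@%%@@%@@%%@@%%@@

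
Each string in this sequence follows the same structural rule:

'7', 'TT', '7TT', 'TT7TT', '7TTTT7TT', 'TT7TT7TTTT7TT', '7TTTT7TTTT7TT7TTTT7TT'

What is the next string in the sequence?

This is a Fibonacci-style word recurrence s(k) = s(k−2)·s(k−1): e.g. 7·TT = 7TT.
Continuing: TT7TT7TTTT7TT · 7TTTT7TTTT7TT7TTTT7TT gives term 8.

TT7TT7TTTT7TT7TTTT7TTTT7TT7TTTT7TT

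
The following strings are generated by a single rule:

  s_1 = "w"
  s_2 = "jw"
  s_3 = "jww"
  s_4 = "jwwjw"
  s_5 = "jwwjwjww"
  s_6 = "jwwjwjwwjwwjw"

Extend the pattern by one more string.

jwwjwjwwjwwjwjwwjwjww

This is a Fibonacci-style word recurrence s(k) = s(k−1)·s(k−2): e.g. jw·w = jww.
So term 7 is jwwjwjwwjwwjw·jwwjwjww.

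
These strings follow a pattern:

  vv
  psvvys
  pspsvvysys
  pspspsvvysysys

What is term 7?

pspspspspspsvvysysysysysys

s(k+1) = ps·s(k)·ys, so each term gains ps as a prefix and ys as a suffix.
From pspspsvvysysys, 3 further steps: pspspsvvysysys → pspspspsvvysysysys → pspspspspsvvysysysysys → (answer).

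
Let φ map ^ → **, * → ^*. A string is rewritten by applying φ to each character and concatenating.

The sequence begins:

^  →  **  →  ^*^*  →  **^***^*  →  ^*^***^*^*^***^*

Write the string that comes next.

φ(^*^***^*^*^***^*) expands symbol-by-symbol to ** ^* ** ^* ^* ^* ** ^* ** ^* ** ^* ^* ^* ** ^*; joining the 16 pieces gives the next term.

**^***^*^*^***^***^***^*^*^***^*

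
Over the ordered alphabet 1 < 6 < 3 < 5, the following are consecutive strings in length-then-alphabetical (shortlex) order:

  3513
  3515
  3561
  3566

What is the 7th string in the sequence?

3531

Advancing 3 positions from 3566 through 3566 → 3563 → 3565 reaches term 7.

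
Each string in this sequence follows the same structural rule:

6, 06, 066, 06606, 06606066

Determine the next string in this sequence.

Each term (from the third on) is the previous term followed by the one before it: term 3 = 06·6 = 066.
Continuing: 06606066 · 06606 gives term 6.

0660606606606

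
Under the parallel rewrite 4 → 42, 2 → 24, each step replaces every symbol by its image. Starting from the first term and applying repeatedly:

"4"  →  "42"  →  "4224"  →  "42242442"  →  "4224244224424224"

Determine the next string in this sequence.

Replace each of the 16 characters of 4224244224424224 in place — 42 24 24 42 24 42 42 24 24 42 42 24 42 24 24 42 — and concatenate.

42242442244242242442422442242442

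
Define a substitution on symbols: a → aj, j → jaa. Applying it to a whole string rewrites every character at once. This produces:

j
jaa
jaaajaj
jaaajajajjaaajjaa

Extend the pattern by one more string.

jaaajajajjaaajjaaajjaajaaajajajjaajaaajaj

Applying the rule to each of the 17 symbols of jaaajajajjaaajjaa gives the pieces jaa aj aj aj jaa aj jaa aj jaa jaa aj aj aj jaa jaa aj aj, which concatenate to the answer.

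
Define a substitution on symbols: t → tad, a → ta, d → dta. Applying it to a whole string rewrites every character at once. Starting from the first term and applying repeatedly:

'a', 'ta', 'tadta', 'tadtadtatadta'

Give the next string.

tadtadtatadtadtatadtatadtadtatadta

Applying the rule to each of the 13 symbols of tadtadtatadta gives the pieces tad ta dta tad ta dta tad ta tad ta dta tad ta, which concatenate to the answer.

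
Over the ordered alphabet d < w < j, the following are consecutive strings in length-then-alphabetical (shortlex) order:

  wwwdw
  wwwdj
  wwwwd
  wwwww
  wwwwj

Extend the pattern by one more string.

wwwjd

Find the rightmost character of wwwwj below j, bump it to the next letter, and reset everything to its right to d.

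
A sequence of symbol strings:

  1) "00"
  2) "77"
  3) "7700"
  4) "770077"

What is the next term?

7700777700

Each term (from the third on) is the previous term followed by the one before it: term 3 = 77·00 = 7700.
So term 5 is 770077·7700.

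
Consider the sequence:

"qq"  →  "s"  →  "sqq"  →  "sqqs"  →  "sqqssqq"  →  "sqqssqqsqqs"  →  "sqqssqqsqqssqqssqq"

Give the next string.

From term 3 onward, concatenate the last term with the second-to-last: s·qq = sqq, sqq·s = sqqs, …
So term 8 is sqqssqqsqqssqqssqq·sqqssqqsqqs.

sqqssqqsqqssqqssqqsqqssqqsqqs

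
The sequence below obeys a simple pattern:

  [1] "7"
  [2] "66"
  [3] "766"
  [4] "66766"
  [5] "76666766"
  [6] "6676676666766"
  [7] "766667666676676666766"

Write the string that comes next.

6676676666766766667666676676666766

From term 3 onward, concatenate the second-to-last term with the last: 7·66 = 766, 66·766 = 66766, …
So term 8 is 6676676666766·766667666676676666766.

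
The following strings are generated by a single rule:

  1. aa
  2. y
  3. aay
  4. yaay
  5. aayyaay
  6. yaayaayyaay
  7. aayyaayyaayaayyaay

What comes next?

From term 3 onward, concatenate the second-to-last term with the last: aa·y = aay, y·aay = yaay, …
Continuing: yaayaayyaay · aayyaayyaayaayyaay gives term 8.

yaayaayyaayaayyaayyaayaayyaay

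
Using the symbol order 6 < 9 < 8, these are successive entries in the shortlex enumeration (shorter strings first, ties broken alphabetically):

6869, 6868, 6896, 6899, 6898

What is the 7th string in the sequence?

Stepping forward 2 times from 6898: 6898 → 6886, then the target.

6889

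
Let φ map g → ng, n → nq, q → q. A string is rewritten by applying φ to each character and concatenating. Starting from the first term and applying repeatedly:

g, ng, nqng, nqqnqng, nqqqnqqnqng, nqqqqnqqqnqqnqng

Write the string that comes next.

φ(nqqqqnqqqnqqnqng) expands symbol-by-symbol to nq q q q q nq q q q nq q q nq q nq ng; joining the 16 pieces gives the next term.

nqqqqqnqqqqnqqqnqqnqng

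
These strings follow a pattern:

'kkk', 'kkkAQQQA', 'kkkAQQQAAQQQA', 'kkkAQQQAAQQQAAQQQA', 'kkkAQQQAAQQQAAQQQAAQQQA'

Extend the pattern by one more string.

Every step adds AQQQA to the end: s(k+1) = s(k)·AQQQA.
Applying this once more to kkkAQQQAAQQQAAQQQAAQQQA:

kkkAQQQAAQQQAAQQQAAQQQAAQQQA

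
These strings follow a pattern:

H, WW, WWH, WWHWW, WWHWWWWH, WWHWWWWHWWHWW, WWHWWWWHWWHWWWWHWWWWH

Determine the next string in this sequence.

WWHWWWWHWWHWWWWHWWWWHWWHWWWWHWWHWW

From term 3 onward, concatenate the last term with the second-to-last: WW·H = WWH, WWH·WW = WWHWW, …
So term 8 is WWHWWWWHWWHWWWWHWWWWH·WWHWWWWHWWHWW.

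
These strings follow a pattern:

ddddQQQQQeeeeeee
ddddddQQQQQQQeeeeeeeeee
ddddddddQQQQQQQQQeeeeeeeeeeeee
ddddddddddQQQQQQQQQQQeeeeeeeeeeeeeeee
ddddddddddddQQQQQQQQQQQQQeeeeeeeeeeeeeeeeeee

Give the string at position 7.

The n-th term is 2n d's then 2n+1 Q's then 3n+1 e's, where the shown terms are n = 2, 3, 4, 5, 6.
Setting n = 8 gives 16, 17, 25 characters in each block.

ddddddddddddddddQQQQQQQQQQQQQQQQQeeeeeeeeeeeeeeeeeeeeeeeee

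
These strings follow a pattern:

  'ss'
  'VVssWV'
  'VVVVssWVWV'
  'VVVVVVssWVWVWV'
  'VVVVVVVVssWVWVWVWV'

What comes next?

VVVVVVVVVVssWVWVWVWVWV

s(k+1) = VV·s(k)·WV, so each term gains VV as a prefix and WV as a suffix.
So the next term is VV·VVVVVVVVssWVWVWVWV·WV.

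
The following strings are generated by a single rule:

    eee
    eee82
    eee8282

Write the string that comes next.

Every step adds 82 to the end: s(k+1) = s(k)·82.
One more step from eee8282 gives the answer.

eee828282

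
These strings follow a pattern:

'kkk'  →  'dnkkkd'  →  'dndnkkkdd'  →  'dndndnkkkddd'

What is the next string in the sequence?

dndndndnkkkdddd

Every step adds dn to the front and d to the end of the previous string.
One more step from dndndnkkkddd gives the answer.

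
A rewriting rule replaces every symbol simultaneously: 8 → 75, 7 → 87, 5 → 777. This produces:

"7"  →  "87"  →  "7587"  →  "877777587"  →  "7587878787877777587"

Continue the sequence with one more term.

Replace each of the 19 characters of 7587878787877777587 in place — 87 777 75 87 75 87 75 87 75 87 75 87 87 87 87 87 777 75 87 — and concatenate.

8777775877587758775877587878787877777587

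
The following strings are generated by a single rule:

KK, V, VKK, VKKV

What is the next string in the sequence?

VKKVVKK

Each term (from the third on) is the previous term followed by the one before it: term 3 = V·KK = VKK.
The next term joins VKKV and VKK.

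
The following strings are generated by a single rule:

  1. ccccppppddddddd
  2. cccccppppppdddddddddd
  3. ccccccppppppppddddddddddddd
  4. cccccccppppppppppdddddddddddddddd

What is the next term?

ccccccccppppppppppppddddddddddddddddddd

Term n consists of n+2 c's, followed by 2n p's, followed by 3n+1 d's, where the shown terms are n = 2, 3, 4, 5.
At n = 6 the blocks have lengths 8, 12, 19.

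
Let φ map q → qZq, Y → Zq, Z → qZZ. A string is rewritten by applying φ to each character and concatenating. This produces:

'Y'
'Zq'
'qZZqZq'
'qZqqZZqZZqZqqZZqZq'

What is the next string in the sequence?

Rewriting the 18 symbols of qZqqZZqZZqZqqZZqZq one by one yields qZq qZZ qZq qZq qZZ qZZ qZq qZZ qZZ qZq qZZ qZq qZq qZZ qZZ qZq qZZ qZq; concatenated:

qZqqZZqZqqZqqZZqZZqZqqZZqZZqZqqZZqZqqZqqZZqZZqZqqZZqZq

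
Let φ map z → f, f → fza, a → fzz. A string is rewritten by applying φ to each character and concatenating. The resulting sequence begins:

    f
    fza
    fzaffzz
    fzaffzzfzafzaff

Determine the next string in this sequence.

Rewriting the 15 symbols of fzaffzzfzafzaff one by one yields fza f fzz fza fza f f fza f fzz fza f fzz fza fza; concatenated:

fzaffzzfzafzafffzaffzzfzaffzzfzafza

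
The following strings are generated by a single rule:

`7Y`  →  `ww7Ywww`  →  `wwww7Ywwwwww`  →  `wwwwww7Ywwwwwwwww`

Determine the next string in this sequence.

Every step adds ww to the front and www to the end of the previous string.
Applying this once more to wwwwww7Ywwwwwwwww:

wwwwwwww7Ywwwwwwwwwwww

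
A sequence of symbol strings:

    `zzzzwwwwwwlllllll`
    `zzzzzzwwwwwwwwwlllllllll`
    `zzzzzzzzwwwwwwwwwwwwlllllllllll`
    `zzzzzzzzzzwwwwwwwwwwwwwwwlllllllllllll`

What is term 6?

Reading off run lengths: z runs 4, 6, 8, 10; w runs 6, 9, 12, 15; l runs 7, 9, 11, 13 — each is linear in n, where the shown terms are n = 2, 3, 4, 5.
Setting n = 7 gives 14, 21, 17 characters in each block.

zzzzzzzzzzzzzzwwwwwwwwwwwwwwwwwwwwwlllllllllllllllll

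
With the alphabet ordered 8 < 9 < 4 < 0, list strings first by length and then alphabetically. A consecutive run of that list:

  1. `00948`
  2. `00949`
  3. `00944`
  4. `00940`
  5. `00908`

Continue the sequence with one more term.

00909

The successor of 00908 increments the rightmost position that isn't already 0 and resets every position after it to 8.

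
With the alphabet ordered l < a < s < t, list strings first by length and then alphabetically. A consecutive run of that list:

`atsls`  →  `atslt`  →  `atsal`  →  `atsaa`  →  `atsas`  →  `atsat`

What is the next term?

atssl

Treat atsat as a base-4 numeral over the given alphabet and add one, carrying through any trailing t's.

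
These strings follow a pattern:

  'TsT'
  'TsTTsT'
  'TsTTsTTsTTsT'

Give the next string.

Each string is two copies of the previous one concatenated.
Doubling TsTTsTTsTTsT:

TsTTsTTsTTsTTsTTsTTsTTsT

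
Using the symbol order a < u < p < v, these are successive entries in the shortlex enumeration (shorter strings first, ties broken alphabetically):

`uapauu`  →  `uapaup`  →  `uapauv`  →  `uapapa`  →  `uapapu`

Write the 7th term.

Continuing the enumeration 2 steps past uapapu: uapapu → uapapp → (answer).

uapapv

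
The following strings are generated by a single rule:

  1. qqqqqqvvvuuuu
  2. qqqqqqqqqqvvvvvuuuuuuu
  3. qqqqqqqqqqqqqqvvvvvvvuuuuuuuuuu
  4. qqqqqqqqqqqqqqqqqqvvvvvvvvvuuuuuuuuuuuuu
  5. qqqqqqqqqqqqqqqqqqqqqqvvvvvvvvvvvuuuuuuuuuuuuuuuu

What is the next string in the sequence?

Each string has the form q^{4n+2} v^{2n+1} u^{3n+1} (n = 1, 2, …).
For the next term, n = 6, so the run lengths are 26, 13, 19.

qqqqqqqqqqqqqqqqqqqqqqqqqqvvvvvvvvvvvvvuuuuuuuuuuuuuuuuuuu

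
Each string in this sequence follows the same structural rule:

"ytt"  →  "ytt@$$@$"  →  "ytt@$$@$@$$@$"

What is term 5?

ytt@$$@$@$$@$@$$@$@$$@$

Every step adds @$$@$ to the end: s(k+1) = s(k)·@$$@$.
From ytt@$$@$@$$@$, 2 further steps: ytt@$$@$@$$@$ → ytt@$$@$@$$@$@$$@$ → (answer).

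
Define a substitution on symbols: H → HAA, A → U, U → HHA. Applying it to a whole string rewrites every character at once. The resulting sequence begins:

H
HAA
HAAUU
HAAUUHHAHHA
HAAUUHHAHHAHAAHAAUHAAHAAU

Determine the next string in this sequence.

HAAUUHHAHHAHAAHAAUHAAHAAUHAAUUHAAUUHHAHAAUUHAAUUHHA

φ(HAAUUHHAHHAHAAHAAUHAAHAAU) expands symbol-by-symbol to HAA U U HHA HHA HAA HAA U HAA HAA U HAA U U HAA U U HHA HAA U U HAA U U HHA; joining the 25 pieces gives the next term.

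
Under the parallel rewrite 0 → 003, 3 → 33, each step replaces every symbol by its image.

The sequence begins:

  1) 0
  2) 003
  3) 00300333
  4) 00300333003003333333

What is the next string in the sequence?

φ(00300333003003333333) expands symbol-by-symbol to 003 003 33 003 003 33 33 33 003 003 33 003 003 33 33 33 33 33 33 33; joining the 20 pieces gives the next term.

003003330030033333330030033300300333333333333333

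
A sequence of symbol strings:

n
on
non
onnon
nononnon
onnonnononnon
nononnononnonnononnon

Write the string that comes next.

onnonnononnonnononnononnonnononnon

From term 3 onward, concatenate the second-to-last term with the last: n·on = non, on·non = onnon, …
The next term joins onnonnononnon and nononnononnonnononnon.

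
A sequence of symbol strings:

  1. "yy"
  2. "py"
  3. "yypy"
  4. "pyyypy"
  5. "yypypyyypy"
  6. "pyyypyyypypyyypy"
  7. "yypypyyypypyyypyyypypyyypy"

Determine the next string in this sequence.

From term 3 onward, concatenate the second-to-last term with the last: yy·py = yypy, py·yypy = pyyypy, …
The next term joins pyyypyyypypyyypy and yypypyyypypyyypyyypypyyypy.

pyyypyyypypyyypyyypypyyypypyyypyyypypyyypy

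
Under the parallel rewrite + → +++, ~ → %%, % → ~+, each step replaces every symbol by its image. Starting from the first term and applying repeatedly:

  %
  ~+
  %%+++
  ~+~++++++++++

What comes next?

Replace each of the 13 characters of ~+~++++++++++ in place — %% +++ %% +++ +++ +++ +++ +++ +++ +++ +++ +++ +++ — and concatenate.

%%+++%%++++++++++++++++++++++++++++++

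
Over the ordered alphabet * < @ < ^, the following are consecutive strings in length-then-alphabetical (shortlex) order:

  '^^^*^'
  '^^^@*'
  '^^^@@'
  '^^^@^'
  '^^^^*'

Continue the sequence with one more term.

Find the rightmost character of ^^^^* below ^, bump it to the next letter, and reset everything to its right to *.

^^^^@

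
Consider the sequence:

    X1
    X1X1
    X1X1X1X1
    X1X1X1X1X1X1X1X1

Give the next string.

Every step duplicates the string.
So the next term is two copies of X1X1X1X1X1X1X1X1.

X1X1X1X1X1X1X1X1X1X1X1X1X1X1X1X1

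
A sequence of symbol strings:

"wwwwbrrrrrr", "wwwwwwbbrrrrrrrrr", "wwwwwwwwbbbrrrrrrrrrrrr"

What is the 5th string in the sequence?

wwwwwwwwwwwwbbbbbrrrrrrrrrrrrrrrrrr

Term n consists of 2n w's, followed by n-1 b's, followed by 3n r's, where the shown terms are n = 2, 3, 4.
At n = 6 the blocks have lengths 12, 5, 18.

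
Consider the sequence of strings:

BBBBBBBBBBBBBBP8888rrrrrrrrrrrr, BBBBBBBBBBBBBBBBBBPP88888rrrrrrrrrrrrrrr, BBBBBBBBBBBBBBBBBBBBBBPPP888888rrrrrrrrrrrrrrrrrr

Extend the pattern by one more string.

Each string has the form B^{4n+2} P^{n-2} 8^{n+1} r^{3n+3}, where the shown terms are n = 3, 4, 5.
At n = 6 the blocks have lengths 26, 4, 7, 21.

BBBBBBBBBBBBBBBBBBBBBBBBBBPPPP8888888rrrrrrrrrrrrrrrrrrrrr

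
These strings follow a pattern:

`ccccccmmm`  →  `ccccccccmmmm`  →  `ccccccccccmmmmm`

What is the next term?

ccccccccccccmmmmmm

The n-th term is 2n c's then n m's, where the shown terms are n = 3, 4, 5.
Setting n = 6 gives 12, 6 characters in each block.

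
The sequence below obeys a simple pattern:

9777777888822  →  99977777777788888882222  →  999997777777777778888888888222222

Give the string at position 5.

Each string has the form 9^{2n-1} 7^{3n+3} 8^{3n+1} 2^{2n} (n = 1, 2, …).
Setting n = 5 gives 9, 18, 16, 10 characters in each block.

99999999977777777777777777788888888888888882222222222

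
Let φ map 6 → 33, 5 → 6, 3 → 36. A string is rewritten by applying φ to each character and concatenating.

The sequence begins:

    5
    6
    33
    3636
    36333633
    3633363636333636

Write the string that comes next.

Replace each of the 16 characters of 3633363636333636 in place — 36 33 36 36 36 33 36 33 36 33 36 36 36 33 36 33 — and concatenate.

36333636363336333633363636333633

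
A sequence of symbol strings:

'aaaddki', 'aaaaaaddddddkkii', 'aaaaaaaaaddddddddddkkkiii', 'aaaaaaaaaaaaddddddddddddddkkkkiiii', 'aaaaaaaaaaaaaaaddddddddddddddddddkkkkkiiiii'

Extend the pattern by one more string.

Term n consists of 3n a's, followed by 4n-2 d's, followed by n k's, followed by n i's (n = 1, 2, …).
For the next term, n = 6, so the run lengths are 18, 22, 6, 6.

aaaaaaaaaaaaaaaaaaddddddddddddddddddddddkkkkkkiiiiii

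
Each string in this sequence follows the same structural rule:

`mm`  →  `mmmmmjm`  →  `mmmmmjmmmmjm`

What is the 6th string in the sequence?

mmmmmjmmmmjmmmmjmmmmjmmmmjm

The strings grow by a fixed suffix mmmjm each time.
From mmmmmjmmmmjm, 3 further steps: mmmmmjmmmmjm → mmmmmjmmmmjmmmmjm → mmmmmjmmmmjmmmmjmmmmjm → (answer).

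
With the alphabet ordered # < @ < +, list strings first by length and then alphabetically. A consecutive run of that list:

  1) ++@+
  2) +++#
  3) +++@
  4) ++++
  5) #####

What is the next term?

####@

Treat ##### as a base-3 numeral over the given alphabet and add one, carrying through any trailing +'s.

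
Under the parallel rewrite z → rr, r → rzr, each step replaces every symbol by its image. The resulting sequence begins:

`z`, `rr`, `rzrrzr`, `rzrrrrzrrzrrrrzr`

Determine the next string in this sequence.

rzrrrrzrrzrrzrrzrrrrzrrzrrrrzrrzrrzrrzrrrrzr

Replace each of the 16 characters of rzrrrrzrrzrrrrzr in place — rzr rr rzr rzr rzr rzr rr rzr rzr rr rzr rzr rzr rzr rr rzr — and concatenate.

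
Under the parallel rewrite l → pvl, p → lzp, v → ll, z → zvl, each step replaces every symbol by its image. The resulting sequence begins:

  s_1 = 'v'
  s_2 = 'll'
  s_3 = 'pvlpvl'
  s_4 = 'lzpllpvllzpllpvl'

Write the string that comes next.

Replace each of the 16 characters of lzpllpvllzpllpvl in place — pvl zvl lzp pvl pvl lzp ll pvl pvl zvl lzp pvl pvl lzp ll pvl — and concatenate.

pvlzvllzppvlpvllzpllpvlpvlzvllzppvlpvllzpllpvl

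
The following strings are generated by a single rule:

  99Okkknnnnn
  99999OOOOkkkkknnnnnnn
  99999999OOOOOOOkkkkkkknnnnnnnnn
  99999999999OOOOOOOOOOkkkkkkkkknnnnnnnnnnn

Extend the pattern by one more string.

The n-th term is 3n-1 9's then 3n-2 O's then 2n+1 k's then 2n+3 n's (n = 1, 2, …).
For the next term, n = 5, so the run lengths are 14, 13, 11, 13.

99999999999999OOOOOOOOOOOOOkkkkkkkkkkknnnnnnnnnnnnn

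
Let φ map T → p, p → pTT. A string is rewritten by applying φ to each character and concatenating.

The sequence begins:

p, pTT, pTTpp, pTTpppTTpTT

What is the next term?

Expanding pTTpppTTpTT: p→pTT, T→p, T→p, p→pTT, p→pTT, p→pTT, T→p, T→p, p→pTT, T→p, T→p. Concatenated: pTT p p pTT pTT pTT p p pTT p p.

pTTpppTTpTTpTTpppTTpp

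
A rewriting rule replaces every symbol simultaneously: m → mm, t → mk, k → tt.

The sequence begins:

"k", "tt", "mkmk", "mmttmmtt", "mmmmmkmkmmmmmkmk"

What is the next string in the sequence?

Rewriting the 16 symbols of mmmmmkmkmmmmmkmk one by one yields mm mm mm mm mm tt mm tt mm mm mm mm mm tt mm tt; concatenated:

mmmmmmmmmmttmmttmmmmmmmmmmttmmtt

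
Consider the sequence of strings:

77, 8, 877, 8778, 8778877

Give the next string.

87788778778

This is a Fibonacci-style word recurrence s(k) = s(k−1)·s(k−2): e.g. 8·77 = 877.
Continuing: 8778877 · 8778 gives term 6.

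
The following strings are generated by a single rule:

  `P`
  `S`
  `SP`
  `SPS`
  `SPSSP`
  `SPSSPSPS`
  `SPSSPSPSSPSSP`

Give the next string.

SPSSPSPSSPSSPSPSSPSPS

This is a Fibonacci-style word recurrence s(k) = s(k−1)·s(k−2): e.g. S·P = SP.
Continuing: SPSSPSPSSPSSP · SPSSPSPS gives term 8.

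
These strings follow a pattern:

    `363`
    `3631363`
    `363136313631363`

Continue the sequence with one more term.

3631363136313631363136313631363

Every step duplicates the string with '1' between the halves.
One more doubling of 363136313631363 gives the answer.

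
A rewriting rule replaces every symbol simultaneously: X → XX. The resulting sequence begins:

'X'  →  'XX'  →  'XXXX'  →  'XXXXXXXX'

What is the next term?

Rewriting each symbol of XXXXXXXX: X→XX, X→XX, X→XX, X→XX, X→XX, X→XX, X→XX, X→XX, which concatenates to XX XX XX XX XX XX XX XX.

XXXXXXXXXXXXXXXX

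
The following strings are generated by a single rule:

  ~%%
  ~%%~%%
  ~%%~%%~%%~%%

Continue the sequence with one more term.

Every step duplicates the string.
Doubling ~%%~%%~%%~%%:

~%%~%%~%%~%%~%%~%%~%%~%%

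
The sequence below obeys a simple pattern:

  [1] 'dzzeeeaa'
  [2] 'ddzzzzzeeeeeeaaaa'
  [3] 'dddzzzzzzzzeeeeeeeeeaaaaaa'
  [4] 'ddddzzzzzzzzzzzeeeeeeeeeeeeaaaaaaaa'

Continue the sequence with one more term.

dddddzzzzzzzzzzzzzzeeeeeeeeeeeeeeeaaaaaaaaaa

Term n consists of n d's, followed by 3n-1 z's, followed by 3n e's, followed by 2n a's (n = 1, 2, …).
At n = 5 the blocks have lengths 5, 14, 15, 10.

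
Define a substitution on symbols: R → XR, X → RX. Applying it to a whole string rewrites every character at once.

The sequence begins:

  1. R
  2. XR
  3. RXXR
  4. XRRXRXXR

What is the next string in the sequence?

RXXRXRRXXRRXRXXR

Apply φ to XRRXRXXR symbol by symbol: X→RX, R→XR, R→XR, X→RX, R→XR, X→RX, X→RX, R→XR; joined: RX XR XR RX XR RX RX XR.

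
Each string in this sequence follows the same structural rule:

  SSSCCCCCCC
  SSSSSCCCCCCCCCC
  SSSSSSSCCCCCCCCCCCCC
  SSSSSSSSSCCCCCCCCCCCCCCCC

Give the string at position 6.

SSSSSSSSSSSSSCCCCCCCCCCCCCCCCCCCCCC

Term n consists of 2n-1 S's, followed by 3n+1 C's, where the shown terms are n = 2, 3, 4, 5.
For term 6, n = 7, so the run lengths are 13, 22.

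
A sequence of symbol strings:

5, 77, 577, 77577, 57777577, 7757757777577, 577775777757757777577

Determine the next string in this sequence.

7757757777577577775777757757777577

This is a Fibonacci-style word recurrence s(k) = s(k−2)·s(k−1): e.g. 5·77 = 577.
Continuing: 7757757777577 · 577775777757757777577 gives term 8.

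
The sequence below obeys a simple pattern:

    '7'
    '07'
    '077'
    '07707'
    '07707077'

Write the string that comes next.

From term 3 onward, concatenate the last term with the second-to-last: 07·7 = 077, 077·07 = 07707, …
So term 6 is 07707077·07707.

0770707707707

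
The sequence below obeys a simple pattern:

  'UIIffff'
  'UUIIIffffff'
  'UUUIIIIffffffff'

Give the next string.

UUUUIIIIIffffffffff

Reading off run lengths: U runs 1, 2, 3; I runs 2, 3, 4; f runs 4, 6, 8 — each is linear in n, where the shown terms are n = 2, 3, 4.
For the next term, n = 5, so the run lengths are 4, 5, 10.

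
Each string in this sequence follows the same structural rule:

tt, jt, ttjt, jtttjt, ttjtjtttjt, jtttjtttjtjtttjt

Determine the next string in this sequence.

This is a Fibonacci-style word recurrence s(k) = s(k−2)·s(k−1): e.g. tt·jt = ttjt.
The next term joins ttjtjtttjt and jtttjtttjtjtttjt.

ttjtjtttjtjtttjtttjtjtttjt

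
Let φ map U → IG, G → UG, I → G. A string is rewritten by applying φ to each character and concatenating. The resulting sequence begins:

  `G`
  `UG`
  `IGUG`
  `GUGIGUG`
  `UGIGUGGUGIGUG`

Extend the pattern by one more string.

Replace each of the 13 characters of UGIGUGGUGIGUG in place — IG UG G UG IG UG UG IG UG G UG IG UG — and concatenate.

IGUGGUGIGUGUGIGUGGUGIGUG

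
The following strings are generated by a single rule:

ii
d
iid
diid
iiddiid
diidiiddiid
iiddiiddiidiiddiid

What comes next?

diidiiddiidiiddiiddiidiiddiid

From term 3 onward, concatenate the second-to-last term with the last: ii·d = iid, d·iid = diid, …
Continuing: diidiiddiid · iiddiiddiidiiddiid gives term 8.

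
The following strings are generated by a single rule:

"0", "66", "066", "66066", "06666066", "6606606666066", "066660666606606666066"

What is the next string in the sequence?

6606606666066066660666606606666066

Each term (from the third on) is the two preceding terms concatenated in order: term 3 = 0·66 = 066.
The next term joins 6606606666066 and 066660666606606666066.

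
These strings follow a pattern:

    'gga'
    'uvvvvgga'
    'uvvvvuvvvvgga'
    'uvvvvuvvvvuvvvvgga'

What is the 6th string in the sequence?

uvvvvuvvvvuvvvvuvvvvuvvvvgga

Every step adds uvvvv at the front: s(k+1) = uvvvv·s(k).
From uvvvvuvvvvuvvvvgga, 2 further steps: uvvvvuvvvvuvvvvgga → uvvvvuvvvvuvvvvuvvvvgga → (answer).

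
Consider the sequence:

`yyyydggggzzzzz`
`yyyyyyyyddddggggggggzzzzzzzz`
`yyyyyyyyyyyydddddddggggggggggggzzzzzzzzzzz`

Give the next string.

Term n consists of 4n y's, followed by 3n-2 d's, followed by 4n g's, followed by 3n+2 z's (n = 1, 2, …).
At n = 4 the blocks have lengths 16, 10, 16, 14.

yyyyyyyyyyyyyyyyddddddddddggggggggggggggggzzzzzzzzzzzzzz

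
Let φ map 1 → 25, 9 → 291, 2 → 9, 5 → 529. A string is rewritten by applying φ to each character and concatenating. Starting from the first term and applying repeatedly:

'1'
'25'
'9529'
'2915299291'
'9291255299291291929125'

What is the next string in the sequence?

Rewriting the 22 symbols of 9291255299291291929125 one by one yields 291 9 291 25 9 529 529 9 291 291 9 291 25 9 291 25 291 9 291 25 9 529; concatenated:

291929125952952992912919291259291252919291259529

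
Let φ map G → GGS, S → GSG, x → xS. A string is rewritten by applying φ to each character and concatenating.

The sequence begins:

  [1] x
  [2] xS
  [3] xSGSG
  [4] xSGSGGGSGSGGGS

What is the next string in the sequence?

Replace each of the 14 characters of xSGSGGGSGSGGGS in place — xS GSG GGS GSG GGS GGS GGS GSG GGS GSG GGS GGS GGS GSG — and concatenate.

xSGSGGGSGSGGGSGGSGGSGSGGGSGSGGGSGGSGGSGSG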